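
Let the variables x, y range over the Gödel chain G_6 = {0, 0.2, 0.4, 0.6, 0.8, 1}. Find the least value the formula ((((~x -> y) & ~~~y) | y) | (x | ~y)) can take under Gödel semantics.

The minimum is attained at x = 0, y = 0.2:
  ~x: Gödel ¬ of 0 = 1 (operand is 0)
  (~x -> y): 1 > 0.2, so result = 0.2
  ~y: Gödel ¬ of 0.2 = 0 (operand ≠ 0)
  ~~y: Gödel ¬ of 0 = 1 (operand is 0)
  ~~~y: Gödel ¬ of 1 = 0 (operand ≠ 0)
  ((~x -> y) & ~~~y) = min(0.2, 0) = 0
  (((~x -> y) & ~~~y) | y) = max(0, 0.2) = 0.2
  ~y: Gödel ¬ of 0.2 = 0 (operand ≠ 0)
  (x | ~y) = max(0, 0) = 0
  ((((~x -> y) & ~~~y) | y) | (x | ~y)) = max(0.2, 0) = 0.2
Checking all 36 assignments confirms none give a value below 0.20.

0.20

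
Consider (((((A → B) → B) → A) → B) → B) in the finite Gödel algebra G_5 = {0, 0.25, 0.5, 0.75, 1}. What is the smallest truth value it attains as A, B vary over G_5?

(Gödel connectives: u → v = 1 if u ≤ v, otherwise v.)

0.25

The minimum is attained at A = 0, B = 0.25:
  (A → B): 0 ≤ 0.25, so result = 1
  ((A → B) → B): 1 > 0.25, so result = 0.25
  (((A → B) → B) → A): 0.25 > 0, so result = 0
  ((((A → B) → B) → A) → B): 0 ≤ 0.25, so result = 1
  (((((A → B) → B) → A) → B) → B): 1 > 0.25, so result = 0.25
Checking all 25 assignments confirms none give a value below 0.25.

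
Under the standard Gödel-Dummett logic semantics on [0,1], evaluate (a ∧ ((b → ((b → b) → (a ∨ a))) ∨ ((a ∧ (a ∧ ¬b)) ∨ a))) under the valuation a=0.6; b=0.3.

(b → b): 0.3 ≤ 0.3, so result = 1
(a ∨ a) = max(0.6, 0.6) = 0.6
((b → b) → (a ∨ a)): 1 > 0.6, so result = 0.6
(b → ((b → b) → (a ∨ a))): 0.3 ≤ 0.6, so result = 1
¬b: Gödel ¬ of 0.3 = 0 (operand ≠ 0)
(a ∧ ¬b) = min(0.6, 0) = 0
(a ∧ (a ∧ ¬b)) = min(0.6, 0) = 0
((a ∧ (a ∧ ¬b)) ∨ a) = max(0, 0.6) = 0.6
((b → ((b → b) → (a ∨ a))) ∨ ((a ∧ (a ∧ ¬b)) ∨ a)) = max(1, 0.6) = 1
(a ∧ ((b → ((b → b) → (a ∨ a))) ∨ ((a ∧ (a ∧ ¬b)) ∨ a))) = min(0.6, 1) = 0.6

0.60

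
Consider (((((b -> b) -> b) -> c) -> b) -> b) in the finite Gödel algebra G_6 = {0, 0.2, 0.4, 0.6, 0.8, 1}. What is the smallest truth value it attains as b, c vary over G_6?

0.20

The minimum is attained at b = 0.2, c = 0:
  (b -> b): 0.2 ≤ 0.2, so result = 1
  ((b -> b) -> b): 1 > 0.2, so result = 0.2
  (((b -> b) -> b) -> c): 0.2 > 0, so result = 0
  ((((b -> b) -> b) -> c) -> b): 0 ≤ 0.2, so result = 1
  (((((b -> b) -> b) -> c) -> b) -> b): 1 > 0.2, so result = 0.2
Checking all 36 assignments confirms none give a value below 0.20.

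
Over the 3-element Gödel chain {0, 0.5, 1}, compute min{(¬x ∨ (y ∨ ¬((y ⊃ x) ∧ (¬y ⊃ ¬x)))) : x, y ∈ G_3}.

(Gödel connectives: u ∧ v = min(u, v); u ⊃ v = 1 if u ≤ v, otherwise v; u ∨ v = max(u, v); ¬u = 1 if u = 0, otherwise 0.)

The minimum is attained at x = 0.5, y = 0.5:
  ¬x: Gödel ¬ of 0.5 = 0 (operand ≠ 0)
  (y ⊃ x): 0.5 ≤ 0.5, so result = 1
  ¬y: Gödel ¬ of 0.5 = 0 (operand ≠ 0)
  ¬x: Gödel ¬ of 0.5 = 0 (operand ≠ 0)
  (¬y ⊃ ¬x): 0 ≤ 0, so result = 1
  ((y ⊃ x) ∧ (¬y ⊃ ¬x)) = min(1, 1) = 1
  ¬((y ⊃ x) ∧ (¬y ⊃ ¬x)): Gödel ¬ of 1 = 0 (operand ≠ 0)
  (y ∨ ¬((y ⊃ x) ∧ (¬y ⊃ ¬x))) = max(0.5, 0) = 0.5
  (¬x ∨ (y ∨ ¬((y ⊃ x) ∧ (¬y ⊃ ¬x)))) = max(0, 0.5) = 0.5
Checking all 9 assignments confirms none give a value below 0.50.

0.50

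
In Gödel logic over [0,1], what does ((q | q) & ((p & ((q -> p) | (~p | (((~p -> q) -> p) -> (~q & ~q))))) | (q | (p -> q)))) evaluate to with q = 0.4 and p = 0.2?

0.40

(q | q) = max(0.4, 0.4) = 0.4
(q -> p): 0.4 > 0.2, so result = 0.2
~p: Gödel ¬ of 0.2 = 0 (operand ≠ 0)
~p: Gödel ¬ of 0.2 = 0 (operand ≠ 0)
(~p -> q): 0 ≤ 0.4, so result = 1
((~p -> q) -> p): 1 > 0.2, so result = 0.2
~q: Gödel ¬ of 0.4 = 0 (operand ≠ 0)
~q: Gödel ¬ of 0.4 = 0 (operand ≠ 0)
(~q & ~q) = min(0, 0) = 0
(((~p -> q) -> p) -> (~q & ~q)): 0.2 > 0, so result = 0
(~p | (((~p -> q) -> p) -> (~q & ~q))) = max(0, 0) = 0
((q -> p) | (~p | (((~p -> q) -> p) -> (~q & ~q)))) = max(0.2, 0) = 0.2
(p & ((q -> p) | (~p | (((~p -> q) -> p) -> (~q & ~q))))) = min(0.2, 0.2) = 0.2
(p -> q): 0.2 ≤ 0.4, so result = 1
(q | (p -> q)) = max(0.4, 1) = 1
((p & ((q -> p) | (~p | (((~p -> q) -> p) -> (~q & ~q))))) | (q | (p -> q))) = max(0.2, 1) = 1
((q | q) & ((p & ((q -> p) | (~p | (((~p -> q) -> p) -> (~q & ~q))))) | (q | (p -> q)))) = min(0.4, 1) = 0.4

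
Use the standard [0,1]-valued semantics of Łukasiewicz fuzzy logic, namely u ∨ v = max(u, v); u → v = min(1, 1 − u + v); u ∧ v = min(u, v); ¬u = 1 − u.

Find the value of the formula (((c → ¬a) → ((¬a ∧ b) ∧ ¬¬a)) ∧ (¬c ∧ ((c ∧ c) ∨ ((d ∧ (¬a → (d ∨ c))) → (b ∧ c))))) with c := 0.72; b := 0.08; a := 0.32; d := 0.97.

¬a: Łukasiewicz ¬ gives 1 − 0.32 = 0.68
(c → ¬a): min(1, 1 − 0.72 + 0.68) = 0.96
¬a: Łukasiewicz ¬ gives 1 − 0.32 = 0.68
(¬a ∧ b) = min(0.68, 0.08) = 0.08
¬a: Łukasiewicz ¬ gives 1 − 0.32 = 0.68
¬¬a: Łukasiewicz ¬ gives 1 − 0.68 = 0.32
((¬a ∧ b) ∧ ¬¬a) = min(0.08, 0.32) = 0.08
((c → ¬a) → ((¬a ∧ b) ∧ ¬¬a)): min(1, 1 − 0.96 + 0.08) = 0.12
¬c: Łukasiewicz ¬ gives 1 − 0.72 = 0.28
(c ∧ c) = min(0.72, 0.72) = 0.72
¬a: Łukasiewicz ¬ gives 1 − 0.32 = 0.68
(d ∨ c) = max(0.97, 0.72) = 0.97
(¬a → (d ∨ c)): min(1, 1 − 0.68 + 0.97) = 1
(d ∧ (¬a → (d ∨ c))) = min(0.97, 1) = 0.97
(b ∧ c) = min(0.08, 0.72) = 0.08
((d ∧ (¬a → (d ∨ c))) → (b ∧ c)): min(1, 1 − 0.97 + 0.08) = 0.11
((c ∧ c) ∨ ((d ∧ (¬a → (d ∨ c))) → (b ∧ c))) = max(0.72, 0.11) = 0.72
(¬c ∧ ((c ∧ c) ∨ ((d ∧ (¬a → (d ∨ c))) → (b ∧ c)))) = min(0.28, 0.72) = 0.28
(((c → ¬a) → ((¬a ∧ b) ∧ ¬¬a)) ∧ (¬c ∧ ((c ∧ c) ∨ ((d ∧ (¬a → (d ∨ c))) → (b ∧ c))))) = min(0.12, 0.28) = 0.12

0.12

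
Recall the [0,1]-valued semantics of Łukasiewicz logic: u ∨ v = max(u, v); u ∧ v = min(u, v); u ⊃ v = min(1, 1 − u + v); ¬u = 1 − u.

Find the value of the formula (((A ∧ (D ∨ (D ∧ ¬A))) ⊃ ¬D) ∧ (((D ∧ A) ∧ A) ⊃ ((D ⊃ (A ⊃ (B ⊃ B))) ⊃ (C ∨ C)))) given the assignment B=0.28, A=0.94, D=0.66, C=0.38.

¬A: Łukasiewicz ¬ gives 1 − 0.94 = 0.06
(D ∧ ¬A) = min(0.66, 0.06) = 0.06
(D ∨ (D ∧ ¬A)) = max(0.66, 0.06) = 0.66
(A ∧ (D ∨ (D ∧ ¬A))) = min(0.94, 0.66) = 0.66
¬D: Łukasiewicz ¬ gives 1 − 0.66 = 0.34
((A ∧ (D ∨ (D ∧ ¬A))) ⊃ ¬D): min(1, 1 − 0.66 + 0.34) = 0.68
(D ∧ A) = min(0.66, 0.94) = 0.66
((D ∧ A) ∧ A) = min(0.66, 0.94) = 0.66
(B ⊃ B): min(1, 1 − 0.28 + 0.28) = 1
(A ⊃ (B ⊃ B)): min(1, 1 − 0.94 + 1) = 1
(D ⊃ (A ⊃ (B ⊃ B))): min(1, 1 − 0.66 + 1) = 1
(C ∨ C) = max(0.38, 0.38) = 0.38
((D ⊃ (A ⊃ (B ⊃ B))) ⊃ (C ∨ C)): min(1, 1 − 1 + 0.38) = 0.38
(((D ∧ A) ∧ A) ⊃ ((D ⊃ (A ⊃ (B ⊃ B))) ⊃ (C ∨ C))): min(1, 1 − 0.66 + 0.38) = 0.72
(((A ∧ (D ∨ (D ∧ ¬A))) ⊃ ¬D) ∧ (((D ∧ A) ∧ A) ⊃ ((D ⊃ (A ⊃ (B ⊃ B))) ⊃ (C ∨ C)))) = min(0.68, 0.72) = 0.68

0.68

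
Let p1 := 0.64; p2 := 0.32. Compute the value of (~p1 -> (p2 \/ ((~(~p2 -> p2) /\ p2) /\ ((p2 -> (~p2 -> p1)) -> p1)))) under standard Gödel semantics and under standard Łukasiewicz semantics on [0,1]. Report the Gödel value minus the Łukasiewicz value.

Gödel evaluation:
  ~p1: Gödel ¬ of 0.64 = 0 (operand ≠ 0)
  ~p2: Gödel ¬ of 0.32 = 0 (operand ≠ 0)
  (~p2 -> p2): 0 ≤ 0.32, so result = 1
  ~(~p2 -> p2): Gödel ¬ of 1 = 0 (operand ≠ 0)
  (~(~p2 -> p2) /\ p2) = min(0, 0.32) = 0
  ~p2: Gödel ¬ of 0.32 = 0 (operand ≠ 0)
  (~p2 -> p1): 0 ≤ 0.64, so result = 1
  (p2 -> (~p2 -> p1)): 0.32 ≤ 1, so result = 1
  ((p2 -> (~p2 -> p1)) -> p1): 1 > 0.64, so result = 0.64
  ((~(~p2 -> p2) /\ p2) /\ ((p2 -> (~p2 -> p1)) -> p1)) = min(0, 0.64) = 0
  (p2 \/ ((~(~p2 -> p2) /\ p2) /\ ((p2 -> (~p2 -> p1)) -> p1))) = max(0.32, 0) = 0.32
  (~p1 -> (p2 \/ ((~(~p2 -> p2) /\ p2) /\ ((p2 -> (~p2 -> p1)) -> p1)))): 0 ≤ 0.32, so result = 1
  Gödel value = 1
Łukasiewicz evaluation:
  ~p1: Łukasiewicz ¬ gives 1 − 0.64 = 0.36
  ~p2: Łukasiewicz ¬ gives 1 − 0.32 = 0.68
  (~p2 -> p2): min(1, 1 − 0.68 + 0.32) = 0.64
  ~(~p2 -> p2): Łukasiewicz ¬ gives 1 − 0.64 = 0.36
  (~(~p2 -> p2) /\ p2) = min(0.36, 0.32) = 0.32
  ~p2: Łukasiewicz ¬ gives 1 − 0.32 = 0.68
  (~p2 -> p1): min(1, 1 − 0.68 + 0.64) = 0.96
  (p2 -> (~p2 -> p1)): min(1, 1 − 0.32 + 0.96) = 1
  ((p2 -> (~p2 -> p1)) -> p1): min(1, 1 − 1 + 0.64) = 0.64
  ((~(~p2 -> p2) /\ p2) /\ ((p2 -> (~p2 -> p1)) -> p1)) = min(0.32, 0.64) = 0.32
  (p2 \/ ((~(~p2 -> p2) /\ p2) /\ ((p2 -> (~p2 -> p1)) -> p1))) = max(0.32, 0.32) = 0.32
  (~p1 -> (p2 \/ ((~(~p2 -> p2) /\ p2) /\ ((p2 -> (~p2 -> p1)) -> p1)))): min(1, 1 − 0.36 + 0.32) = 0.96
  Łukasiewicz value = 0.96
Difference: 1 − 0.96 = 0.04

0.04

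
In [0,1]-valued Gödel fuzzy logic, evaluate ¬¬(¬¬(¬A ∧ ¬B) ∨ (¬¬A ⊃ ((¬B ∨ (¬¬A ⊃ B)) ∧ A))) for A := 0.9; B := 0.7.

¬A: Gödel ¬ of 0.9 = 0 (operand ≠ 0)
¬B: Gödel ¬ of 0.7 = 0 (operand ≠ 0)
(¬A ∧ ¬B) = min(0, 0) = 0
¬(¬A ∧ ¬B): Gödel ¬ of 0 = 1 (operand is 0)
¬¬(¬A ∧ ¬B): Gödel ¬ of 1 = 0 (operand ≠ 0)
¬A: Gödel ¬ of 0.9 = 0 (operand ≠ 0)
¬¬A: Gödel ¬ of 0 = 1 (operand is 0)
¬B: Gödel ¬ of 0.7 = 0 (operand ≠ 0)
¬A: Gödel ¬ of 0.9 = 0 (operand ≠ 0)
¬¬A: Gödel ¬ of 0 = 1 (operand is 0)
(¬¬A ⊃ B): 1 > 0.7, so result = 0.7
(¬B ∨ (¬¬A ⊃ B)) = max(0, 0.7) = 0.7
((¬B ∨ (¬¬A ⊃ B)) ∧ A) = min(0.7, 0.9) = 0.7
(¬¬A ⊃ ((¬B ∨ (¬¬A ⊃ B)) ∧ A)): 1 > 0.7, so result = 0.7
(¬¬(¬A ∧ ¬B) ∨ (¬¬A ⊃ ((¬B ∨ (¬¬A ⊃ B)) ∧ A))) = max(0, 0.7) = 0.7
¬(¬¬(¬A ∧ ¬B) ∨ (¬¬A ⊃ ((¬B ∨ (¬¬A ⊃ B)) ∧ A))): Gödel ¬ of 0.7 = 0 (operand ≠ 0)
¬¬(¬¬(¬A ∧ ¬B) ∨ (¬¬A ⊃ ((¬B ∨ (¬¬A ⊃ B)) ∧ A))): Gödel ¬ of 0 = 1 (operand is 0)

1.00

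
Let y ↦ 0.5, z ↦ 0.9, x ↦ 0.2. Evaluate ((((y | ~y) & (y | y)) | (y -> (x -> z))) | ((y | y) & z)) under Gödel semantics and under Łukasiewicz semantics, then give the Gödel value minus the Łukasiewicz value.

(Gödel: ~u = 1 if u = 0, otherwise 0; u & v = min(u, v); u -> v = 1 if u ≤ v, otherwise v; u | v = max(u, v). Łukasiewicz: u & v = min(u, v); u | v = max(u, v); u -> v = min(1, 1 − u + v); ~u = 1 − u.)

0.00

Gödel evaluation:
  ~y: Gödel ¬ of 0.5 = 0 (operand ≠ 0)
  (y | ~y) = max(0.5, 0) = 0.5
  (y | y) = max(0.5, 0.5) = 0.5
  ((y | ~y) & (y | y)) = min(0.5, 0.5) = 0.5
  (x -> z): 0.2 ≤ 0.9, so result = 1
  (y -> (x -> z)): 0.5 ≤ 1, so result = 1
  (((y | ~y) & (y | y)) | (y -> (x -> z))) = max(0.5, 1) = 1
  (y | y) = max(0.5, 0.5) = 0.5
  ((y | y) & z) = min(0.5, 0.9) = 0.5
  ((((y | ~y) & (y | y)) | (y -> (x -> z))) | ((y | y) & z)) = max(1, 0.5) = 1
  Gödel value = 1
Łukasiewicz evaluation:
  ~y: Łukasiewicz ¬ gives 1 − 0.5 = 0.5
  (y | ~y) = max(0.5, 0.5) = 0.5
  (y | y) = max(0.5, 0.5) = 0.5
  ((y | ~y) & (y | y)) = min(0.5, 0.5) = 0.5
  (x -> z): min(1, 1 − 0.2 + 0.9) = 1
  (y -> (x -> z)): min(1, 1 − 0.5 + 1) = 1
  (((y | ~y) & (y | y)) | (y -> (x -> z))) = max(0.5, 1) = 1
  (y | y) = max(0.5, 0.5) = 0.5
  ((y | y) & z) = min(0.5, 0.9) = 0.5
  ((((y | ~y) & (y | y)) | (y -> (x -> z))) | ((y | y) & z)) = max(1, 0.5) = 1
  Łukasiewicz value = 1
Difference: 1 − 1 = 0.00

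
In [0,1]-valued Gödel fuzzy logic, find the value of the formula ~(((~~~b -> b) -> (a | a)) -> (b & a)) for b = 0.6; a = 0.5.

~b: Gödel ¬ of 0.6 = 0 (operand ≠ 0)
~~b: Gödel ¬ of 0 = 1 (operand is 0)
~~~b: Gödel ¬ of 1 = 0 (operand ≠ 0)
(~~~b -> b): 0 ≤ 0.6, so result = 1
(a | a) = max(0.5, 0.5) = 0.5
((~~~b -> b) -> (a | a)): 1 > 0.5, so result = 0.5
(b & a) = min(0.6, 0.5) = 0.5
(((~~~b -> b) -> (a | a)) -> (b & a)): 0.5 ≤ 0.5, so result = 1
~(((~~~b -> b) -> (a | a)) -> (b & a)): Gödel ¬ of 1 = 0 (operand ≠ 0)

0.00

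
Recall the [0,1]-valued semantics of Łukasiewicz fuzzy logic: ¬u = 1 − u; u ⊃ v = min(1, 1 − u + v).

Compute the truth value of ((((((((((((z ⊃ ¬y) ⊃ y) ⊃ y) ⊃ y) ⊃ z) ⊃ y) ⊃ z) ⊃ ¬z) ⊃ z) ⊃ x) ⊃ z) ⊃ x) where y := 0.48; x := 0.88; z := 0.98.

¬y: Łukasiewicz ¬ gives 1 − 0.48 = 0.52
(z ⊃ ¬y): min(1, 1 − 0.98 + 0.52) = 0.54
((z ⊃ ¬y) ⊃ y): min(1, 1 − 0.54 + 0.48) = 0.94
(((z ⊃ ¬y) ⊃ y) ⊃ y): min(1, 1 − 0.94 + 0.48) = 0.54
((((z ⊃ ¬y) ⊃ y) ⊃ y) ⊃ y): min(1, 1 − 0.54 + 0.48) = 0.94
(((((z ⊃ ¬y) ⊃ y) ⊃ y) ⊃ y) ⊃ z): min(1, 1 − 0.94 + 0.98) = 1
((((((z ⊃ ¬y) ⊃ y) ⊃ y) ⊃ y) ⊃ z) ⊃ y): min(1, 1 − 1 + 0.48) = 0.48
(((((((z ⊃ ¬y) ⊃ y) ⊃ y) ⊃ y) ⊃ z) ⊃ y) ⊃ z): min(1, 1 − 0.48 + 0.98) = 1
¬z: Łukasiewicz ¬ gives 1 − 0.98 = 0.02
((((((((z ⊃ ¬y) ⊃ y) ⊃ y) ⊃ y) ⊃ z) ⊃ y) ⊃ z) ⊃ ¬z): min(1, 1 − 1 + 0.02) = 0.02
(((((((((z ⊃ ¬y) ⊃ y) ⊃ y) ⊃ y) ⊃ z) ⊃ y) ⊃ z) ⊃ ¬z) ⊃ z): min(1, 1 − 0.02 + 0.98) = 1
((((((((((z ⊃ ¬y) ⊃ y) ⊃ y) ⊃ y) ⊃ z) ⊃ y) ⊃ z) ⊃ ¬z) ⊃ z) ⊃ x): min(1, 1 − 1 + 0.88) = 0.88
(((((((((((z ⊃ ¬y) ⊃ y) ⊃ y) ⊃ y) ⊃ z) ⊃ y) ⊃ z) ⊃ ¬z) ⊃ z) ⊃ x) ⊃ z): min(1, 1 − 0.88 + 0.98) = 1
((((((((((((z ⊃ ¬y) ⊃ y) ⊃ y) ⊃ y) ⊃ z) ⊃ y) ⊃ z) ⊃ ¬z) ⊃ z) ⊃ x) ⊃ z) ⊃ x): min(1, 1 − 1 + 0.88) = 0.88

0.88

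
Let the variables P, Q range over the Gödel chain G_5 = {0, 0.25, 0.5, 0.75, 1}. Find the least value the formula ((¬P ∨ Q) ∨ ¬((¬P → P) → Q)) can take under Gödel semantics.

0.25

The minimum is attained at P = 0.25, Q = 0.25:
  ¬P: Gödel ¬ of 0.25 = 0 (operand ≠ 0)
  (¬P ∨ Q) = max(0, 0.25) = 0.25
  ¬P: Gödel ¬ of 0.25 = 0 (operand ≠ 0)
  (¬P → P): 0 ≤ 0.25, so result = 1
  ((¬P → P) → Q): 1 > 0.25, so result = 0.25
  ¬((¬P → P) → Q): Gödel ¬ of 0.25 = 0 (operand ≠ 0)
  ((¬P ∨ Q) ∨ ¬((¬P → P) → Q)) = max(0.25, 0) = 0.25
Checking all 25 assignments confirms none give a value below 0.25.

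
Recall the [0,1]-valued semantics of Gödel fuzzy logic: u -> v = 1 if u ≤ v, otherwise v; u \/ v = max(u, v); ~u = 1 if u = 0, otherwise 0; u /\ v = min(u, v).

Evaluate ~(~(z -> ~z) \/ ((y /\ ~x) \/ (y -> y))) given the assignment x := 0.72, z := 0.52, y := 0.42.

0.00

~z: Gödel ¬ of 0.52 = 0 (operand ≠ 0)
(z -> ~z): 0.52 > 0, so result = 0
~(z -> ~z): Gödel ¬ of 0 = 1 (operand is 0)
~x: Gödel ¬ of 0.72 = 0 (operand ≠ 0)
(y /\ ~x) = min(0.42, 0) = 0
(y -> y): 0.42 ≤ 0.42, so result = 1
((y /\ ~x) \/ (y -> y)) = max(0, 1) = 1
(~(z -> ~z) \/ ((y /\ ~x) \/ (y -> y))) = max(1, 1) = 1
~(~(z -> ~z) \/ ((y /\ ~x) \/ (y -> y))): Gödel ¬ of 1 = 0 (operand ≠ 0)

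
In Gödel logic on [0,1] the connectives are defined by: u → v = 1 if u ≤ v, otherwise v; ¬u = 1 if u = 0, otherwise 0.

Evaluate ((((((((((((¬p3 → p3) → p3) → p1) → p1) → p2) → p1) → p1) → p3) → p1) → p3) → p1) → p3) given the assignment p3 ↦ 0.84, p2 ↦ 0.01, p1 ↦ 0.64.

¬p3: Gödel ¬ of 0.84 = 0 (operand ≠ 0)
(¬p3 → p3): 0 ≤ 0.84, so result = 1
((¬p3 → p3) → p3): 1 > 0.84, so result = 0.84
(((¬p3 → p3) → p3) → p1): 0.84 > 0.64, so result = 0.64
((((¬p3 → p3) → p3) → p1) → p1): 0.64 ≤ 0.64, so result = 1
(((((¬p3 → p3) → p3) → p1) → p1) → p2): 1 > 0.01, so result = 0.01
((((((¬p3 → p3) → p3) → p1) → p1) → p2) → p1): 0.01 ≤ 0.64, so result = 1
(((((((¬p3 → p3) → p3) → p1) → p1) → p2) → p1) → p1): 1 > 0.64, so result = 0.64
((((((((¬p3 → p3) → p3) → p1) → p1) → p2) → p1) → p1) → p3): 0.64 ≤ 0.84, so result = 1
(((((((((¬p3 → p3) → p3) → p1) → p1) → p2) → p1) → p1) → p3) → p1): 1 > 0.64, so result = 0.64
((((((((((¬p3 → p3) → p3) → p1) → p1) → p2) → p1) → p1) → p3) → p1) → p3): 0.64 ≤ 0.84, so result = 1
(((((((((((¬p3 → p3) → p3) → p1) → p1) → p2) → p1) → p1) → p3) → p1) → p3) → p1): 1 > 0.64, so result = 0.64
((((((((((((¬p3 → p3) → p3) → p1) → p1) → p2) → p1) → p1) → p3) → p1) → p3) → p1) → p3): 0.64 ≤ 0.84, so result = 1

1.00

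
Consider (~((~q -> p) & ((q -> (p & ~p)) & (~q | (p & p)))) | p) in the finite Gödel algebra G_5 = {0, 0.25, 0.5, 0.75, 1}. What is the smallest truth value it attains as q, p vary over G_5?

0.25

The minimum is attained at q = 0, p = 0.25:
  ~q: Gödel ¬ of 0 = 1 (operand is 0)
  (~q -> p): 1 > 0.25, so result = 0.25
  ~p: Gödel ¬ of 0.25 = 0 (operand ≠ 0)
  (p & ~p) = min(0.25, 0) = 0
  (q -> (p & ~p)): 0 ≤ 0, so result = 1
  ~q: Gödel ¬ of 0 = 1 (operand is 0)
  (p & p) = min(0.25, 0.25) = 0.25
  (~q | (p & p)) = max(1, 0.25) = 1
  ((q -> (p & ~p)) & (~q | (p & p))) = min(1, 1) = 1
  ((~q -> p) & ((q -> (p & ~p)) & (~q | (p & p)))) = min(0.25, 1) = 0.25
  ~((~q -> p) & ((q -> (p & ~p)) & (~q | (p & p)))): Gödel ¬ of 0.25 = 0 (operand ≠ 0)
  (~((~q -> p) & ((q -> (p & ~p)) & (~q | (p & p)))) | p) = max(0, 0.25) = 0.25
Checking all 25 assignments confirms none give a value below 0.25.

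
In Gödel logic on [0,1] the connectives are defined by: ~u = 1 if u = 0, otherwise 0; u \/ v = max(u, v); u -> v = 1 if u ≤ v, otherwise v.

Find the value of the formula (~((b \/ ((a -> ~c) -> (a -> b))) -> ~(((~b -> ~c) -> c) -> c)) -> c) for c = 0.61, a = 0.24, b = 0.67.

~c: Gödel ¬ of 0.61 = 0 (operand ≠ 0)
(a -> ~c): 0.24 > 0, so result = 0
(a -> b): 0.24 ≤ 0.67, so result = 1
((a -> ~c) -> (a -> b)): 0 ≤ 1, so result = 1
(b \/ ((a -> ~c) -> (a -> b))) = max(0.67, 1) = 1
~b: Gödel ¬ of 0.67 = 0 (operand ≠ 0)
~c: Gödel ¬ of 0.61 = 0 (operand ≠ 0)
(~b -> ~c): 0 ≤ 0, so result = 1
((~b -> ~c) -> c): 1 > 0.61, so result = 0.61
(((~b -> ~c) -> c) -> c): 0.61 ≤ 0.61, so result = 1
~(((~b -> ~c) -> c) -> c): Gödel ¬ of 1 = 0 (operand ≠ 0)
((b \/ ((a -> ~c) -> (a -> b))) -> ~(((~b -> ~c) -> c) -> c)): 1 > 0, so result = 0
~((b \/ ((a -> ~c) -> (a -> b))) -> ~(((~b -> ~c) -> c) -> c)): Gödel ¬ of 0 = 1 (operand is 0)
(~((b \/ ((a -> ~c) -> (a -> b))) -> ~(((~b -> ~c) -> c) -> c)) -> c): 1 > 0.61, so result = 0.61

0.61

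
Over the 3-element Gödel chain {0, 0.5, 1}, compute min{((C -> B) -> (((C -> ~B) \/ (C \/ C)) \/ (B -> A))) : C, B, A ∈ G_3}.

0.50

The minimum is attained at C = 0.5, B = 0.5, A = 0:
  (C -> B): 0.5 ≤ 0.5, so result = 1
  ~B: Gödel ¬ of 0.5 = 0 (operand ≠ 0)
  (C -> ~B): 0.5 > 0, so result = 0
  (C \/ C) = max(0.5, 0.5) = 0.5
  ((C -> ~B) \/ (C \/ C)) = max(0, 0.5) = 0.5
  (B -> A): 0.5 > 0, so result = 0
  (((C -> ~B) \/ (C \/ C)) \/ (B -> A)) = max(0.5, 0) = 0.5
  ((C -> B) -> (((C -> ~B) \/ (C \/ C)) \/ (B -> A))): 1 > 0.5, so result = 0.5
Checking all 27 assignments confirms none give a value below 0.50.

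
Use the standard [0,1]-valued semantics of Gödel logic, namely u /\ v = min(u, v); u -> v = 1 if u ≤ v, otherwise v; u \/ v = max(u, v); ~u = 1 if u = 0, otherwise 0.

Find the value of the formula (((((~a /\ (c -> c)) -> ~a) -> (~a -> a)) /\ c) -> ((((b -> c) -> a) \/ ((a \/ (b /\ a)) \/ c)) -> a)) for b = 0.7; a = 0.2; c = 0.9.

~a: Gödel ¬ of 0.2 = 0 (operand ≠ 0)
(c -> c): 0.9 ≤ 0.9, so result = 1
(~a /\ (c -> c)) = min(0, 1) = 0
~a: Gödel ¬ of 0.2 = 0 (operand ≠ 0)
((~a /\ (c -> c)) -> ~a): 0 ≤ 0, so result = 1
~a: Gödel ¬ of 0.2 = 0 (operand ≠ 0)
(~a -> a): 0 ≤ 0.2, so result = 1
(((~a /\ (c -> c)) -> ~a) -> (~a -> a)): 1 ≤ 1, so result = 1
((((~a /\ (c -> c)) -> ~a) -> (~a -> a)) /\ c) = min(1, 0.9) = 0.9
(b -> c): 0.7 ≤ 0.9, so result = 1
((b -> c) -> a): 1 > 0.2, so result = 0.2
(b /\ a) = min(0.7, 0.2) = 0.2
(a \/ (b /\ a)) = max(0.2, 0.2) = 0.2
((a \/ (b /\ a)) \/ c) = max(0.2, 0.9) = 0.9
(((b -> c) -> a) \/ ((a \/ (b /\ a)) \/ c)) = max(0.2, 0.9) = 0.9
((((b -> c) -> a) \/ ((a \/ (b /\ a)) \/ c)) -> a): 0.9 > 0.2, so result = 0.2
(((((~a /\ (c -> c)) -> ~a) -> (~a -> a)) /\ c) -> ((((b -> c) -> a) \/ ((a \/ (b /\ a)) \/ c)) -> a)): 0.9 > 0.2, so result = 0.2

0.20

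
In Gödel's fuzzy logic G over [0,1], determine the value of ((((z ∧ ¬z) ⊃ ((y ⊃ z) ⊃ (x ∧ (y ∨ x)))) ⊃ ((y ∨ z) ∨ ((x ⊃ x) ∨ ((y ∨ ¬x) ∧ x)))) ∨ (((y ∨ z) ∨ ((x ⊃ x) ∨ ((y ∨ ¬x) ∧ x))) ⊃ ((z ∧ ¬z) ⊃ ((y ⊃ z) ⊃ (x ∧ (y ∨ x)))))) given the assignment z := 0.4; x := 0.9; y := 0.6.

¬z: Gödel ¬ of 0.4 = 0 (operand ≠ 0)
(z ∧ ¬z) = min(0.4, 0) = 0
(y ⊃ z): 0.6 > 0.4, so result = 0.4
(y ∨ x) = max(0.6, 0.9) = 0.9
(x ∧ (y ∨ x)) = min(0.9, 0.9) = 0.9
((y ⊃ z) ⊃ (x ∧ (y ∨ x))): 0.4 ≤ 0.9, so result = 1
((z ∧ ¬z) ⊃ ((y ⊃ z) ⊃ (x ∧ (y ∨ x)))): 0 ≤ 1, so result = 1
(y ∨ z) = max(0.6, 0.4) = 0.6
(x ⊃ x): 0.9 ≤ 0.9, so result = 1
¬x: Gödel ¬ of 0.9 = 0 (operand ≠ 0)
(y ∨ ¬x) = max(0.6, 0) = 0.6
((y ∨ ¬x) ∧ x) = min(0.6, 0.9) = 0.6
((x ⊃ x) ∨ ((y ∨ ¬x) ∧ x)) = max(1, 0.6) = 1
((y ∨ z) ∨ ((x ⊃ x) ∨ ((y ∨ ¬x) ∧ x))) = max(0.6, 1) = 1
(((z ∧ ¬z) ⊃ ((y ⊃ z) ⊃ (x ∧ (y ∨ x)))) ⊃ ((y ∨ z) ∨ ((x ⊃ x) ∨ ((y ∨ ¬x) ∧ x)))): 1 ≤ 1, so result = 1
(y ∨ z) = max(0.6, 0.4) = 0.6
(x ⊃ x): 0.9 ≤ 0.9, so result = 1
¬x: Gödel ¬ of 0.9 = 0 (operand ≠ 0)
(y ∨ ¬x) = max(0.6, 0) = 0.6
((y ∨ ¬x) ∧ x) = min(0.6, 0.9) = 0.6
((x ⊃ x) ∨ ((y ∨ ¬x) ∧ x)) = max(1, 0.6) = 1
((y ∨ z) ∨ ((x ⊃ x) ∨ ((y ∨ ¬x) ∧ x))) = max(0.6, 1) = 1
¬z: Gödel ¬ of 0.4 = 0 (operand ≠ 0)
(z ∧ ¬z) = min(0.4, 0) = 0
(y ⊃ z): 0.6 > 0.4, so result = 0.4
(y ∨ x) = max(0.6, 0.9) = 0.9
(x ∧ (y ∨ x)) = min(0.9, 0.9) = 0.9
((y ⊃ z) ⊃ (x ∧ (y ∨ x))): 0.4 ≤ 0.9, so result = 1
((z ∧ ¬z) ⊃ ((y ⊃ z) ⊃ (x ∧ (y ∨ x)))): 0 ≤ 1, so result = 1
(((y ∨ z) ∨ ((x ⊃ x) ∨ ((y ∨ ¬x) ∧ x))) ⊃ ((z ∧ ¬z) ⊃ ((y ⊃ z) ⊃ (x ∧ (y ∨ x))))): 1 ≤ 1, so result = 1
((((z ∧ ¬z) ⊃ ((y ⊃ z) ⊃ (x ∧ (y ∨ x)))) ⊃ ((y ∨ z) ∨ ((x ⊃ x) ∨ ((y ∨ ¬x) ∧ x)))) ∨ (((y ∨ z) ∨ ((x ⊃ x) ∨ ((y ∨ ¬x) ∧ x))) ⊃ ((z ∧ ¬z) ⊃ ((y ⊃ z) ⊃ (x ∧ (y ∨ x)))))) = max(1, 1) = 1

1.00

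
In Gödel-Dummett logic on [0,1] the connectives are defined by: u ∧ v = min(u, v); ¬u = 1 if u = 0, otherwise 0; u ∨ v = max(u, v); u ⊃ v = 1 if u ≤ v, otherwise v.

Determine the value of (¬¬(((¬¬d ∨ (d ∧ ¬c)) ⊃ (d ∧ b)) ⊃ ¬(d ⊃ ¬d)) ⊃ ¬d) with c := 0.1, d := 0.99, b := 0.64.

¬d: Gödel ¬ of 0.99 = 0 (operand ≠ 0)
¬¬d: Gödel ¬ of 0 = 1 (operand is 0)
¬c: Gödel ¬ of 0.1 = 0 (operand ≠ 0)
(d ∧ ¬c) = min(0.99, 0) = 0
(¬¬d ∨ (d ∧ ¬c)) = max(1, 0) = 1
(d ∧ b) = min(0.99, 0.64) = 0.64
((¬¬d ∨ (d ∧ ¬c)) ⊃ (d ∧ b)): 1 > 0.64, so result = 0.64
¬d: Gödel ¬ of 0.99 = 0 (operand ≠ 0)
(d ⊃ ¬d): 0.99 > 0, so result = 0
¬(d ⊃ ¬d): Gödel ¬ of 0 = 1 (operand is 0)
(((¬¬d ∨ (d ∧ ¬c)) ⊃ (d ∧ b)) ⊃ ¬(d ⊃ ¬d)): 0.64 ≤ 1, so result = 1
¬(((¬¬d ∨ (d ∧ ¬c)) ⊃ (d ∧ b)) ⊃ ¬(d ⊃ ¬d)): Gödel ¬ of 1 = 0 (operand ≠ 0)
¬¬(((¬¬d ∨ (d ∧ ¬c)) ⊃ (d ∧ b)) ⊃ ¬(d ⊃ ¬d)): Gödel ¬ of 0 = 1 (operand is 0)
¬d: Gödel ¬ of 0.99 = 0 (operand ≠ 0)
(¬¬(((¬¬d ∨ (d ∧ ¬c)) ⊃ (d ∧ b)) ⊃ ¬(d ⊃ ¬d)) ⊃ ¬d): 1 > 0, so result = 0

0.00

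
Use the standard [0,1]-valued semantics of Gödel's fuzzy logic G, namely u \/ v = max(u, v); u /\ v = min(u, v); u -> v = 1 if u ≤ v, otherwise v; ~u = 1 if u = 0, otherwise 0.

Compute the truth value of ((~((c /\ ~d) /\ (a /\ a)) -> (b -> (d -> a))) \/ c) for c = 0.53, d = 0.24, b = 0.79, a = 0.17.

0.53

~d: Gödel ¬ of 0.24 = 0 (operand ≠ 0)
(c /\ ~d) = min(0.53, 0) = 0
(a /\ a) = min(0.17, 0.17) = 0.17
((c /\ ~d) /\ (a /\ a)) = min(0, 0.17) = 0
~((c /\ ~d) /\ (a /\ a)): Gödel ¬ of 0 = 1 (operand is 0)
(d -> a): 0.24 > 0.17, so result = 0.17
(b -> (d -> a)): 0.79 > 0.17, so result = 0.17
(~((c /\ ~d) /\ (a /\ a)) -> (b -> (d -> a))): 1 > 0.17, so result = 0.17
((~((c /\ ~d) /\ (a /\ a)) -> (b -> (d -> a))) \/ c) = max(0.17, 0.53) = 0.53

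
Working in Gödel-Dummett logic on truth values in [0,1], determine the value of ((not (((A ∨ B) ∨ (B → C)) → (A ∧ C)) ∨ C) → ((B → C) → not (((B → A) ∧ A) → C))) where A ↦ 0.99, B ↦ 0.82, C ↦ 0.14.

0.00

(A ∨ B) = max(0.99, 0.82) = 0.99
(B → C): 0.82 > 0.14, so result = 0.14
((A ∨ B) ∨ (B → C)) = max(0.99, 0.14) = 0.99
(A ∧ C) = min(0.99, 0.14) = 0.14
(((A ∨ B) ∨ (B → C)) → (A ∧ C)): 0.99 > 0.14, so result = 0.14
not (((A ∨ B) ∨ (B → C)) → (A ∧ C)): Gödel ¬ of 0.14 = 0 (operand ≠ 0)
(not (((A ∨ B) ∨ (B → C)) → (A ∧ C)) ∨ C) = max(0, 0.14) = 0.14
(B → C): 0.82 > 0.14, so result = 0.14
(B → A): 0.82 ≤ 0.99, so result = 1
((B → A) ∧ A) = min(1, 0.99) = 0.99
(((B → A) ∧ A) → C): 0.99 > 0.14, so result = 0.14
not (((B → A) ∧ A) → C): Gödel ¬ of 0.14 = 0 (operand ≠ 0)
((B → C) → not (((B → A) ∧ A) → C)): 0.14 > 0, so result = 0
((not (((A ∨ B) ∨ (B → C)) → (A ∧ C)) ∨ C) → ((B → C) → not (((B → A) ∧ A) → C))): 0.14 > 0, so result = 0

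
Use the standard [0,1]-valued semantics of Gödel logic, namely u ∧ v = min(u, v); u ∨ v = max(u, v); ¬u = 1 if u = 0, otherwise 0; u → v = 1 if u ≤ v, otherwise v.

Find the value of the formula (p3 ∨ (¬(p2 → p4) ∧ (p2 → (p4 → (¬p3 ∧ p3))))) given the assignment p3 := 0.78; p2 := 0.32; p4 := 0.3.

(p2 → p4): 0.32 > 0.3, so result = 0.3
¬(p2 → p4): Gödel ¬ of 0.3 = 0 (operand ≠ 0)
¬p3: Gödel ¬ of 0.78 = 0 (operand ≠ 0)
(¬p3 ∧ p3) = min(0, 0.78) = 0
(p4 → (¬p3 ∧ p3)): 0.3 > 0, so result = 0
(p2 → (p4 → (¬p3 ∧ p3))): 0.32 > 0, so result = 0
(¬(p2 → p4) ∧ (p2 → (p4 → (¬p3 ∧ p3)))) = min(0, 0) = 0
(p3 ∨ (¬(p2 → p4) ∧ (p2 → (p4 → (¬p3 ∧ p3))))) = max(0.78, 0) = 0.78

0.78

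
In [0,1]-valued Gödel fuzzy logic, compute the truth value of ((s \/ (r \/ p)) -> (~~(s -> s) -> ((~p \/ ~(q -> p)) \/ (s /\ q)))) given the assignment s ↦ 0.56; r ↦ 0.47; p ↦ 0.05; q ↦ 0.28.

(r \/ p) = max(0.47, 0.05) = 0.47
(s \/ (r \/ p)) = max(0.56, 0.47) = 0.56
(s -> s): 0.56 ≤ 0.56, so result = 1
~(s -> s): Gödel ¬ of 1 = 0 (operand ≠ 0)
~~(s -> s): Gödel ¬ of 0 = 1 (operand is 0)
~p: Gödel ¬ of 0.05 = 0 (operand ≠ 0)
(q -> p): 0.28 > 0.05, so result = 0.05
~(q -> p): Gödel ¬ of 0.05 = 0 (operand ≠ 0)
(~p \/ ~(q -> p)) = max(0, 0) = 0
(s /\ q) = min(0.56, 0.28) = 0.28
((~p \/ ~(q -> p)) \/ (s /\ q)) = max(0, 0.28) = 0.28
(~~(s -> s) -> ((~p \/ ~(q -> p)) \/ (s /\ q))): 1 > 0.28, so result = 0.28
((s \/ (r \/ p)) -> (~~(s -> s) -> ((~p \/ ~(q -> p)) \/ (s /\ q)))): 0.56 > 0.28, so result = 0.28

0.28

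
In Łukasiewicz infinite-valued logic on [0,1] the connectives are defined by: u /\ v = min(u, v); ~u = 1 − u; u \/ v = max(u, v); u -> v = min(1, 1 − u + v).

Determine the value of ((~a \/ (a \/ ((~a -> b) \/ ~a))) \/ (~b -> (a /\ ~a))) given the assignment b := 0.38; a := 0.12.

0.88

~a: Łukasiewicz ¬ gives 1 − 0.12 = 0.88
~a: Łukasiewicz ¬ gives 1 − 0.12 = 0.88
(~a -> b): min(1, 1 − 0.88 + 0.38) = 0.5
~a: Łukasiewicz ¬ gives 1 − 0.12 = 0.88
((~a -> b) \/ ~a) = max(0.5, 0.88) = 0.88
(a \/ ((~a -> b) \/ ~a)) = max(0.12, 0.88) = 0.88
(~a \/ (a \/ ((~a -> b) \/ ~a))) = max(0.88, 0.88) = 0.88
~b: Łukasiewicz ¬ gives 1 − 0.38 = 0.62
~a: Łukasiewicz ¬ gives 1 − 0.12 = 0.88
(a /\ ~a) = min(0.12, 0.88) = 0.12
(~b -> (a /\ ~a)): min(1, 1 − 0.62 + 0.12) = 0.5
((~a \/ (a \/ ((~a -> b) \/ ~a))) \/ (~b -> (a /\ ~a))) = max(0.88, 0.5) = 0.88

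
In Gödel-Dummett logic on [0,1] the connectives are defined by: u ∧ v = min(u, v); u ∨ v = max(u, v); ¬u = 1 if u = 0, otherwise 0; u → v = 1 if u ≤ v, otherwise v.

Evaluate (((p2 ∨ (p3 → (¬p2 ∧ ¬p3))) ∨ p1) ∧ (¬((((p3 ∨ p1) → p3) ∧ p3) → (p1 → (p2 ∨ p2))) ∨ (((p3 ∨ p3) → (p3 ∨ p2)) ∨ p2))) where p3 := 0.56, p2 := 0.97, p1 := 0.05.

¬p2: Gödel ¬ of 0.97 = 0 (operand ≠ 0)
¬p3: Gödel ¬ of 0.56 = 0 (operand ≠ 0)
(¬p2 ∧ ¬p3) = min(0, 0) = 0
(p3 → (¬p2 ∧ ¬p3)): 0.56 > 0, so result = 0
(p2 ∨ (p3 → (¬p2 ∧ ¬p3))) = max(0.97, 0) = 0.97
((p2 ∨ (p3 → (¬p2 ∧ ¬p3))) ∨ p1) = max(0.97, 0.05) = 0.97
(p3 ∨ p1) = max(0.56, 0.05) = 0.56
((p3 ∨ p1) → p3): 0.56 ≤ 0.56, so result = 1
(((p3 ∨ p1) → p3) ∧ p3) = min(1, 0.56) = 0.56
(p2 ∨ p2) = max(0.97, 0.97) = 0.97
(p1 → (p2 ∨ p2)): 0.05 ≤ 0.97, so result = 1
((((p3 ∨ p1) → p3) ∧ p3) → (p1 → (p2 ∨ p2))): 0.56 ≤ 1, so result = 1
¬((((p3 ∨ p1) → p3) ∧ p3) → (p1 → (p2 ∨ p2))): Gödel ¬ of 1 = 0 (operand ≠ 0)
(p3 ∨ p3) = max(0.56, 0.56) = 0.56
(p3 ∨ p2) = max(0.56, 0.97) = 0.97
((p3 ∨ p3) → (p3 ∨ p2)): 0.56 ≤ 0.97, so result = 1
(((p3 ∨ p3) → (p3 ∨ p2)) ∨ p2) = max(1, 0.97) = 1
(¬((((p3 ∨ p1) → p3) ∧ p3) → (p1 → (p2 ∨ p2))) ∨ (((p3 ∨ p3) → (p3 ∨ p2)) ∨ p2)) = max(0, 1) = 1
(((p2 ∨ (p3 → (¬p2 ∧ ¬p3))) ∨ p1) ∧ (¬((((p3 ∨ p1) → p3) ∧ p3) → (p1 → (p2 ∨ p2))) ∨ (((p3 ∨ p3) → (p3 ∨ p2)) ∨ p2))) = min(0.97, 1) = 0.97

0.97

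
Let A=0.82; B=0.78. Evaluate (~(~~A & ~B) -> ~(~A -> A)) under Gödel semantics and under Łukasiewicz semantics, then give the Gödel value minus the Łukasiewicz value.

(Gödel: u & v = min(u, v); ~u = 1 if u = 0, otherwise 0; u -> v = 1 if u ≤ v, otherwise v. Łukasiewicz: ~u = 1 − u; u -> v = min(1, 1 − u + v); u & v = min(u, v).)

-0.22

Gödel evaluation:
  ~A: Gödel ¬ of 0.82 = 0 (operand ≠ 0)
  ~~A: Gödel ¬ of 0 = 1 (operand is 0)
  ~B: Gödel ¬ of 0.78 = 0 (operand ≠ 0)
  (~~A & ~B) = min(1, 0) = 0
  ~(~~A & ~B): Gödel ¬ of 0 = 1 (operand is 0)
  ~A: Gödel ¬ of 0.82 = 0 (operand ≠ 0)
  (~A -> A): 0 ≤ 0.82, so result = 1
  ~(~A -> A): Gödel ¬ of 1 = 0 (operand ≠ 0)
  (~(~~A & ~B) -> ~(~A -> A)): 1 > 0, so result = 0
  Gödel value = 0
Łukasiewicz evaluation:
  ~A: Łukasiewicz ¬ gives 1 − 0.82 = 0.18
  ~~A: Łukasiewicz ¬ gives 1 − 0.18 = 0.82
  ~B: Łukasiewicz ¬ gives 1 − 0.78 = 0.22
  (~~A & ~B) = min(0.82, 0.22) = 0.22
  ~(~~A & ~B): Łukasiewicz ¬ gives 1 − 0.22 = 0.78
  ~A: Łukasiewicz ¬ gives 1 − 0.82 = 0.18
  (~A -> A): min(1, 1 − 0.18 + 0.82) = 1
  ~(~A -> A): Łukasiewicz ¬ gives 1 − 1 = 0
  (~(~~A & ~B) -> ~(~A -> A)): min(1, 1 − 0.78 + 0) = 0.22
  Łukasiewicz value = 0.22
Difference: 0 − 0.22 = -0.22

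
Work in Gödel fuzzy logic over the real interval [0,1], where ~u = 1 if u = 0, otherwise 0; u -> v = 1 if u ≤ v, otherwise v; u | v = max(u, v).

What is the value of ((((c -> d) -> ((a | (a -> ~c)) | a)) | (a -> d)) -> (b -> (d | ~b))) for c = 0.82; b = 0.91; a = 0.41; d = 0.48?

0.48

(c -> d): 0.82 > 0.48, so result = 0.48
~c: Gödel ¬ of 0.82 = 0 (operand ≠ 0)
(a -> ~c): 0.41 > 0, so result = 0
(a | (a -> ~c)) = max(0.41, 0) = 0.41
((a | (a -> ~c)) | a) = max(0.41, 0.41) = 0.41
((c -> d) -> ((a | (a -> ~c)) | a)): 0.48 > 0.41, so result = 0.41
(a -> d): 0.41 ≤ 0.48, so result = 1
(((c -> d) -> ((a | (a -> ~c)) | a)) | (a -> d)) = max(0.41, 1) = 1
~b: Gödel ¬ of 0.91 = 0 (operand ≠ 0)
(d | ~b) = max(0.48, 0) = 0.48
(b -> (d | ~b)): 0.91 > 0.48, so result = 0.48
((((c -> d) -> ((a | (a -> ~c)) | a)) | (a -> d)) -> (b -> (d | ~b))): 1 > 0.48, so result = 0.48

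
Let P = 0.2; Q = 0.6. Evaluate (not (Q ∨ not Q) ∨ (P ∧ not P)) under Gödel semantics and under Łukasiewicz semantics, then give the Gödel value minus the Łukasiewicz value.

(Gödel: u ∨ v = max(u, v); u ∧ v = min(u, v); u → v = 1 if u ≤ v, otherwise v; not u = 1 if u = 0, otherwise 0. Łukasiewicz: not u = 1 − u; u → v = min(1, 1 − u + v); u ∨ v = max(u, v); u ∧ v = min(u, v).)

-0.40

Gödel evaluation:
  not Q: Gödel ¬ of 0.6 = 0 (operand ≠ 0)
  (Q ∨ not Q) = max(0.6, 0) = 0.6
  not (Q ∨ not Q): Gödel ¬ of 0.6 = 0 (operand ≠ 0)
  not P: Gödel ¬ of 0.2 = 0 (operand ≠ 0)
  (P ∧ not P) = min(0.2, 0) = 0
  (not (Q ∨ not Q) ∨ (P ∧ not P)) = max(0, 0) = 0
  Gödel value = 0
Łukasiewicz evaluation:
  not Q: Łukasiewicz ¬ gives 1 − 0.6 = 0.4
  (Q ∨ not Q) = max(0.6, 0.4) = 0.6
  not (Q ∨ not Q): Łukasiewicz ¬ gives 1 − 0.6 = 0.4
  not P: Łukasiewicz ¬ gives 1 − 0.2 = 0.8
  (P ∧ not P) = min(0.2, 0.8) = 0.2
  (not (Q ∨ not Q) ∨ (P ∧ not P)) = max(0.4, 0.2) = 0.4
  Łukasiewicz value = 0.4
Difference: 0 − 0.4 = -0.40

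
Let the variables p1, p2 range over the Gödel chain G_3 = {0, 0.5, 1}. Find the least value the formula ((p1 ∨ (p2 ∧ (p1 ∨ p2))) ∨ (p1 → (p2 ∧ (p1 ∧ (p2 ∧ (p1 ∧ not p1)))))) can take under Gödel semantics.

The minimum is attained at p1 = 0.5, p2 = 0:
  (p1 ∨ p2) = max(0.5, 0) = 0.5
  (p2 ∧ (p1 ∨ p2)) = min(0, 0.5) = 0
  (p1 ∨ (p2 ∧ (p1 ∨ p2))) = max(0.5, 0) = 0.5
  not p1: Gödel ¬ of 0.5 = 0 (operand ≠ 0)
  (p1 ∧ not p1) = min(0.5, 0) = 0
  (p2 ∧ (p1 ∧ not p1)) = min(0, 0) = 0
  (p1 ∧ (p2 ∧ (p1 ∧ not p1))) = min(0.5, 0) = 0
  (p2 ∧ (p1 ∧ (p2 ∧ (p1 ∧ not p1)))) = min(0, 0) = 0
  (p1 → (p2 ∧ (p1 ∧ (p2 ∧ (p1 ∧ not p1))))): 0.5 > 0, so result = 0
  ((p1 ∨ (p2 ∧ (p1 ∨ p2))) ∨ (p1 → (p2 ∧ (p1 ∧ (p2 ∧ (p1 ∧ not p1)))))) = max(0.5, 0) = 0.5
Checking all 9 assignments confirms none give a value below 0.50.

0.50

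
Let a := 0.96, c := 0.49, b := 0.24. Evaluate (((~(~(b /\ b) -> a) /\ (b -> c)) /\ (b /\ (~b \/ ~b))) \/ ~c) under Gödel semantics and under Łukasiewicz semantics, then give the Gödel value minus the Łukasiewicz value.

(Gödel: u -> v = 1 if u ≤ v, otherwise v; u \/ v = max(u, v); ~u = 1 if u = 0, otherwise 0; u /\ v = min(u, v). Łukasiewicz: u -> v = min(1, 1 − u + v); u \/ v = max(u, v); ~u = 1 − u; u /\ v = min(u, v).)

Gödel evaluation:
  (b /\ b) = min(0.24, 0.24) = 0.24
  ~(b /\ b): Gödel ¬ of 0.24 = 0 (operand ≠ 0)
  (~(b /\ b) -> a): 0 ≤ 0.96, so result = 1
  ~(~(b /\ b) -> a): Gödel ¬ of 1 = 0 (operand ≠ 0)
  (b -> c): 0.24 ≤ 0.49, so result = 1
  (~(~(b /\ b) -> a) /\ (b -> c)) = min(0, 1) = 0
  ~b: Gödel ¬ of 0.24 = 0 (operand ≠ 0)
  ~b: Gödel ¬ of 0.24 = 0 (operand ≠ 0)
  (~b \/ ~b) = max(0, 0) = 0
  (b /\ (~b \/ ~b)) = min(0.24, 0) = 0
  ((~(~(b /\ b) -> a) /\ (b -> c)) /\ (b /\ (~b \/ ~b))) = min(0, 0) = 0
  ~c: Gödel ¬ of 0.49 = 0 (operand ≠ 0)
  (((~(~(b /\ b) -> a) /\ (b -> c)) /\ (b /\ (~b \/ ~b))) \/ ~c) = max(0, 0) = 0
  Gödel value = 0
Łukasiewicz evaluation:
  (b /\ b) = min(0.24, 0.24) = 0.24
  ~(b /\ b): Łukasiewicz ¬ gives 1 − 0.24 = 0.76
  (~(b /\ b) -> a): min(1, 1 − 0.76 + 0.96) = 1
  ~(~(b /\ b) -> a): Łukasiewicz ¬ gives 1 − 1 = 0
  (b -> c): min(1, 1 − 0.24 + 0.49) = 1
  (~(~(b /\ b) -> a) /\ (b -> c)) = min(0, 1) = 0
  ~b: Łukasiewicz ¬ gives 1 − 0.24 = 0.76
  ~b: Łukasiewicz ¬ gives 1 − 0.24 = 0.76
  (~b \/ ~b) = max(0.76, 0.76) = 0.76
  (b /\ (~b \/ ~b)) = min(0.24, 0.76) = 0.24
  ((~(~(b /\ b) -> a) /\ (b -> c)) /\ (b /\ (~b \/ ~b))) = min(0, 0.24) = 0
  ~c: Łukasiewicz ¬ gives 1 − 0.49 = 0.51
  (((~(~(b /\ b) -> a) /\ (b -> c)) /\ (b /\ (~b \/ ~b))) \/ ~c) = max(0, 0.51) = 0.51
  Łukasiewicz value = 0.51
Difference: 0 − 0.51 = -0.51

-0.51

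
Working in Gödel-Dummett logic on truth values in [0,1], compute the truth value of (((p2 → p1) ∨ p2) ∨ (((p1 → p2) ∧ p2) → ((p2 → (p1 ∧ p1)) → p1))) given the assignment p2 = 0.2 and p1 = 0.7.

1.00

(p2 → p1): 0.2 ≤ 0.7, so result = 1
((p2 → p1) ∨ p2) = max(1, 0.2) = 1
(p1 → p2): 0.7 > 0.2, so result = 0.2
((p1 → p2) ∧ p2) = min(0.2, 0.2) = 0.2
(p1 ∧ p1) = min(0.7, 0.7) = 0.7
(p2 → (p1 ∧ p1)): 0.2 ≤ 0.7, so result = 1
((p2 → (p1 ∧ p1)) → p1): 1 > 0.7, so result = 0.7
(((p1 → p2) ∧ p2) → ((p2 → (p1 ∧ p1)) → p1)): 0.2 ≤ 0.7, so result = 1
(((p2 → p1) ∨ p2) ∨ (((p1 → p2) ∧ p2) → ((p2 → (p1 ∧ p1)) → p1))) = max(1, 1) = 1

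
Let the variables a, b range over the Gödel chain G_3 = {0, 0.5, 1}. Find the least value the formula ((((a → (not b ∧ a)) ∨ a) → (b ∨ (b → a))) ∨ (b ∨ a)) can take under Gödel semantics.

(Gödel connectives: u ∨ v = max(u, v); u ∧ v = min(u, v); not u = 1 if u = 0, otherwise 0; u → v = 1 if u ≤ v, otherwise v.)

0.50

The minimum is attained at a = 0, b = 0.5:
  not b: Gödel ¬ of 0.5 = 0 (operand ≠ 0)
  (not b ∧ a) = min(0, 0) = 0
  (a → (not b ∧ a)): 0 ≤ 0, so result = 1
  ((a → (not b ∧ a)) ∨ a) = max(1, 0) = 1
  (b → a): 0.5 > 0, so result = 0
  (b ∨ (b → a)) = max(0.5, 0) = 0.5
  (((a → (not b ∧ a)) ∨ a) → (b ∨ (b → a))): 1 > 0.5, so result = 0.5
  (b ∨ a) = max(0.5, 0) = 0.5
  ((((a → (not b ∧ a)) ∨ a) → (b ∨ (b → a))) ∨ (b ∨ a)) = max(0.5, 0.5) = 0.5
Checking all 9 assignments confirms none give a value below 0.50.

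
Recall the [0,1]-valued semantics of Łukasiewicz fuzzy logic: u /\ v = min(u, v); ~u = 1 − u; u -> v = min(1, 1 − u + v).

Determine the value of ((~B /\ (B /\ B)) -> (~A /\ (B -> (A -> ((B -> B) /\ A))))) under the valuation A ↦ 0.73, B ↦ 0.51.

0.78

~B: Łukasiewicz ¬ gives 1 − 0.51 = 0.49
(B /\ B) = min(0.51, 0.51) = 0.51
(~B /\ (B /\ B)) = min(0.49, 0.51) = 0.49
~A: Łukasiewicz ¬ gives 1 − 0.73 = 0.27
(B -> B): min(1, 1 − 0.51 + 0.51) = 1
((B -> B) /\ A) = min(1, 0.73) = 0.73
(A -> ((B -> B) /\ A)): min(1, 1 − 0.73 + 0.73) = 1
(B -> (A -> ((B -> B) /\ A))): min(1, 1 − 0.51 + 1) = 1
(~A /\ (B -> (A -> ((B -> B) /\ A)))) = min(0.27, 1) = 0.27
((~B /\ (B /\ B)) -> (~A /\ (B -> (A -> ((B -> B) /\ A))))): min(1, 1 − 0.49 + 0.27) = 0.78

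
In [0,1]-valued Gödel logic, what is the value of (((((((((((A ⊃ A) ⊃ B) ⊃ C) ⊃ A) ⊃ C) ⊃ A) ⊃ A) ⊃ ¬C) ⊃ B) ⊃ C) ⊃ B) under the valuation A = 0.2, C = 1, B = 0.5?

0.50

(A ⊃ A): 0.2 ≤ 0.2, so result = 1
((A ⊃ A) ⊃ B): 1 > 0.5, so result = 0.5
(((A ⊃ A) ⊃ B) ⊃ C): 0.5 ≤ 1, so result = 1
((((A ⊃ A) ⊃ B) ⊃ C) ⊃ A): 1 > 0.2, so result = 0.2
(((((A ⊃ A) ⊃ B) ⊃ C) ⊃ A) ⊃ C): 0.2 ≤ 1, so result = 1
((((((A ⊃ A) ⊃ B) ⊃ C) ⊃ A) ⊃ C) ⊃ A): 1 > 0.2, so result = 0.2
(((((((A ⊃ A) ⊃ B) ⊃ C) ⊃ A) ⊃ C) ⊃ A) ⊃ A): 0.2 ≤ 0.2, so result = 1
¬C: Gödel ¬ of 1 = 0 (operand ≠ 0)
((((((((A ⊃ A) ⊃ B) ⊃ C) ⊃ A) ⊃ C) ⊃ A) ⊃ A) ⊃ ¬C): 1 > 0, so result = 0
(((((((((A ⊃ A) ⊃ B) ⊃ C) ⊃ A) ⊃ C) ⊃ A) ⊃ A) ⊃ ¬C) ⊃ B): 0 ≤ 0.5, so result = 1
((((((((((A ⊃ A) ⊃ B) ⊃ C) ⊃ A) ⊃ C) ⊃ A) ⊃ A) ⊃ ¬C) ⊃ B) ⊃ C): 1 ≤ 1, so result = 1
(((((((((((A ⊃ A) ⊃ B) ⊃ C) ⊃ A) ⊃ C) ⊃ A) ⊃ A) ⊃ ¬C) ⊃ B) ⊃ C) ⊃ B): 1 > 0.5, so result = 0.5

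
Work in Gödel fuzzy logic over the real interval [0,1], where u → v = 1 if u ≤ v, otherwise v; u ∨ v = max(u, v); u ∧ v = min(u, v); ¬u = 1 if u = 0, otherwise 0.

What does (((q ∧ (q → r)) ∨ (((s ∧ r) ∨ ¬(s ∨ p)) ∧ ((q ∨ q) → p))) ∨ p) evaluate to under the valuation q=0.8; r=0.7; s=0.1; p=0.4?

0.70

(q → r): 0.8 > 0.7, so result = 0.7
(q ∧ (q → r)) = min(0.8, 0.7) = 0.7
(s ∧ r) = min(0.1, 0.7) = 0.1
(s ∨ p) = max(0.1, 0.4) = 0.4
¬(s ∨ p): Gödel ¬ of 0.4 = 0 (operand ≠ 0)
((s ∧ r) ∨ ¬(s ∨ p)) = max(0.1, 0) = 0.1
(q ∨ q) = max(0.8, 0.8) = 0.8
((q ∨ q) → p): 0.8 > 0.4, so result = 0.4
(((s ∧ r) ∨ ¬(s ∨ p)) ∧ ((q ∨ q) → p)) = min(0.1, 0.4) = 0.1
((q ∧ (q → r)) ∨ (((s ∧ r) ∨ ¬(s ∨ p)) ∧ ((q ∨ q) → p))) = max(0.7, 0.1) = 0.7
(((q ∧ (q → r)) ∨ (((s ∧ r) ∨ ¬(s ∨ p)) ∧ ((q ∨ q) → p))) ∨ p) = max(0.7, 0.4) = 0.7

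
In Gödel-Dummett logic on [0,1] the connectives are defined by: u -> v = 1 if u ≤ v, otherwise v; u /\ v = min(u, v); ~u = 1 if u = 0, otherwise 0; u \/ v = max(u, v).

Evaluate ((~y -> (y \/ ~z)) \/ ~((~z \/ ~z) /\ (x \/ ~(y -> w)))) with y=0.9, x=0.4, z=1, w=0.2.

1.00

~y: Gödel ¬ of 0.9 = 0 (operand ≠ 0)
~z: Gödel ¬ of 1 = 0 (operand ≠ 0)
(y \/ ~z) = max(0.9, 0) = 0.9
(~y -> (y \/ ~z)): 0 ≤ 0.9, so result = 1
~z: Gödel ¬ of 1 = 0 (operand ≠ 0)
~z: Gödel ¬ of 1 = 0 (operand ≠ 0)
(~z \/ ~z) = max(0, 0) = 0
(y -> w): 0.9 > 0.2, so result = 0.2
~(y -> w): Gödel ¬ of 0.2 = 0 (operand ≠ 0)
(x \/ ~(y -> w)) = max(0.4, 0) = 0.4
((~z \/ ~z) /\ (x \/ ~(y -> w))) = min(0, 0.4) = 0
~((~z \/ ~z) /\ (x \/ ~(y -> w))): Gödel ¬ of 0 = 1 (operand is 0)
((~y -> (y \/ ~z)) \/ ~((~z \/ ~z) /\ (x \/ ~(y -> w)))) = max(1, 1) = 1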